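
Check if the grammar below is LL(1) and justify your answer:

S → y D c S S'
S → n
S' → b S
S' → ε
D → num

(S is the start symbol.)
No. Predict set conflict for S': { 'b' }

Relevant sets:
  FOLLOW(S') = { $, 'b' }

For S:
  PREDICT(S → y D c S S') = { 'y' }
  PREDICT(S → n) = { 'n' }
For S':
  PREDICT(S' → b S) = { 'b' }
  PREDICT(S' → ε) = { $, 'b' }
D has a single production, so nothing to check there.

Conflict found: Predict set conflict for S': { 'b' }
The grammar is NOT LL(1).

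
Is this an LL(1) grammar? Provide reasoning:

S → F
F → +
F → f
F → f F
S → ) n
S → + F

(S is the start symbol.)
Relevant sets:
  FIRST(F) = { '+', 'f' }

For S:
  PREDICT(S → F) = { '+', 'f' }
  PREDICT(S → ')' n) = { ')' }
  PREDICT(S → '+' F) = { '+' }
For F:
  PREDICT(F → '+') = { '+' }
  PREDICT(F → f) = { 'f' }
  PREDICT(F → f F) = { 'f' }

Conflict found: Predict set conflict for S: { '+' }
The grammar is NOT LL(1).

Answer: No. Predict set conflict for S: { '+' }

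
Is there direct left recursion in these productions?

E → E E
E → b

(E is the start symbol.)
Direct left recursion occurs when N → N α for some non-terminal N (the right-hand side begins with the left-hand side itself).

E → E E: LEFT RECURSIVE (starts with E)
E → b: starts with b

The grammar has direct left recursion on: E.

Answer: Yes, E is left-recursive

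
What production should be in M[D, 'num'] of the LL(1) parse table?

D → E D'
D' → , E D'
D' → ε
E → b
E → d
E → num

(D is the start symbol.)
To find M[D, 'num'], we find productions for D where 'num' is in the predict set (PREDICT(N → α) = (FIRST(α) \ {ε}) ∪ (FOLLOW(N) if α ⇒* ε)).

Relevant sets:
  FIRST(E) = { 'b', 'd', 'num' }

D → E D': PREDICT = { 'b', 'd', 'num' }
  'num' is in predict set, so this production goes in M[D, 'num']

M[D, 'num'] = D → E D'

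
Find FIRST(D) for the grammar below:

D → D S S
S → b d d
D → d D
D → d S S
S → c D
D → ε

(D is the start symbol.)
FIRST sets of the other non-terminals involved (by the same procedure, iterated to a fixed point):
  FIRST(S) = { 'b', 'c' }

From D → D S S:
  - D is the symbol being defined: contributes nothing new
    D is nullable, so continue to the next symbol
  - S is a non-terminal: add FIRST(S) \ {ε} = { 'b', 'c' }
    S is not nullable, so stop
From D → d D:
  - d is a terminal: add 'd' and stop
From D → d S S:
  - d is a terminal: add 'd' and stop
From D → ε:
  - ε-production, so ε ∈ FIRST(D)

Collecting: FIRST(D) = { 'b', 'c', 'd', ε }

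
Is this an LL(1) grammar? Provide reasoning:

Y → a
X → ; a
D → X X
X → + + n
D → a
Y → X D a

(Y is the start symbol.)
Yes, the grammar is LL(1).

Relevant sets:
  FIRST(X) = { '+', ';' }

For Y:
  PREDICT(Y → a) = { 'a' }
  PREDICT(Y → X D a) = { '+', ';' }
For X:
  PREDICT(X → ';' a) = { ';' }
  PREDICT(X → '+' '+' n) = { '+' }
For D:
  PREDICT(D → X X) = { '+', ';' }
  PREDICT(D → a) = { 'a' }

All predict sets are disjoint. The grammar IS LL(1).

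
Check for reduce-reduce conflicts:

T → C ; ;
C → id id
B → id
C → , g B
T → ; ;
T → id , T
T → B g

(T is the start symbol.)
No reduce-reduce conflicts

Augment with T' → T and build the canonical LR(0) collection (I0 = CLOSURE({[T' → . T]}), then GOTO on every symbol after a dot until no new states appear). It has 17 states:
  I0: { [B → . id], [C → . , g B], [C → . id id], [T → . ; ;], [T → . B g], [T → . C ; ;], [T → . id , T], [T' → . T] }  — shift
  I1: { [C → , . g B] }  — shift
  I2: { [T → ; . ;] }  — shift
  I3: { [T → B . g] }  — shift
  I4: { [T → C . ; ;] }  — shift
  I5: { [T' → T .] }  — accept
  I6: { [B → id .], [C → id . id], [T → id . , T] }  — shift, reduce
  I7: { [B → . id], [C → . , g B], [C → . id id], [T → . ; ;], [T → . B g], [T → . C ; ;], [T → . id , T], [T → id , . T] }  — shift
  I8: { [C → id id .] }  — reduce
  I9: { [T → id , T .] }  — reduce
  I10: { [T → C ; . ;] }  — shift
  I11: { [T → C ; ; .] }  — reduce
  I12: { [T → B g .] }  — reduce
  I13: { [T → ; ; .] }  — reduce
  I14: { [B → . id], [C → , g . B] }  — shift
  I15: { [C → , g B .] }  — reduce
  I16: { [B → id .] }  — reduce

No state contains more than one complete item.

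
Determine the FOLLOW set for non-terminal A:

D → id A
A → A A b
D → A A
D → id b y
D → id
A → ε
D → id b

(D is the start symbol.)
{ $, 'b' }

To compute FOLLOW(A), find every occurrence of A on a right-hand side N → α A β: add FIRST(β) \ {ε}, and if β is empty or nullable also add FOLLOW(N). Iterate to a fixed point.

In D → id A: A is at the end, add FOLLOW(D)
In A → A A b: A is followed by A b, add FIRST(A b) \ {ε} = { 'b' }
In A → A A b: A is followed by b, add FIRST(b) \ {ε} = { 'b' }
In D → A A: A is followed by A, add FIRST(A) \ {ε} = { 'b' }
  A is nullable, so also add FOLLOW(D)
In D → A A: A is at the end, add FOLLOW(D)

The FOLLOW sets referred to above (computed the same way, to a fixed point):
  FOLLOW(D) = { $ }

Taking the union: FOLLOW(A) = { $, 'b' }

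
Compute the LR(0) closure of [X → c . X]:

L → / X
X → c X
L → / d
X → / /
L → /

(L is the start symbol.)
{ [X → . / /], [X → . c X], [X → c . X] }

To compute CLOSURE, for each item [A → α.Bβ] where B is a non-terminal, add [B → .γ] for all productions B → γ; repeat for the newly added items until nothing changes.

Start with: [X → c . X]
  [X → c . X] has the dot before X: add [X → . c X], [X → . / /]
No further items can be added.

CLOSURE = { [X → . / /], [X → . c X], [X → c . X] }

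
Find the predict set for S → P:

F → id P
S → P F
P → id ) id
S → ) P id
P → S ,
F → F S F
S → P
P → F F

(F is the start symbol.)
PREDICT(S → P) = (FIRST(RHS) \ {ε}) ∪ (FOLLOW(S) if ε ∈ FIRST(RHS), i.e. RHS ⇒* ε)
FIRST(P) = { ')', 'id' }
FIRST(P) = { ')', 'id' }
ε ∉ FIRST(P), so FOLLOW(S) is not added.
PREDICT(S → P) = { ')', 'id' }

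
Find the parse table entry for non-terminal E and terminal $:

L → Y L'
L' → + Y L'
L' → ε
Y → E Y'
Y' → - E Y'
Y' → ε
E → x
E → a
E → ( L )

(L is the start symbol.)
Empty (error entry)

To find M[E, $], we find productions for E where $ is in the predict set (PREDICT(N → α) = (FIRST(α) \ {ε}) ∪ (FOLLOW(N) if α ⇒* ε)).

E → x: PREDICT = { 'x' }
E → a: PREDICT = { 'a' }
E → ( L ): PREDICT = { '(' }

M[E, $] is empty (no production applies)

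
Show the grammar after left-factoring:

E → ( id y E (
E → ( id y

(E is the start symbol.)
Left-factoring transforms A → αβ₁ | αβ₂ into A → αA' and A' → β₁ | β₂
(α is the longest common prefix among the alternatives). Repeat until
no nonterminal has two alternatives with a common prefix.

Round 1: E has alternatives sharing prefix '( id y'. Introduce E': E → ( id y E'
  Add: E' → E (
  Add: E' → ε

No remaining common prefixes — done.

Resulting grammar:
E → ( id y E'
E' → E (
E' → ε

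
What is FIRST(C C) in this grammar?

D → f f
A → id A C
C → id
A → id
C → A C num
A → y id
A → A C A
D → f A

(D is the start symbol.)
FIRST sets of the non-terminals involved (from the grammar, by fixed-point iteration):
  FIRST(C) = { 'id', 'y' }

To compute FIRST(C C), process the symbols left to right:
Symbol C is a non-terminal. Add FIRST(C) \ {ε} = { 'id', 'y' }
C is not nullable (ε ∉ FIRST(C)), so stop here.
FIRST(C C) = { 'id', 'y' }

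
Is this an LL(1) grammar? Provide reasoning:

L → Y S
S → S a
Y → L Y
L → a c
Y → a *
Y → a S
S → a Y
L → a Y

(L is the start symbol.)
No. Predict set conflict for L: { 'a' }

Relevant sets:
  FIRST(Y) = { 'a' }
  FIRST(S) = { 'a' }
  FIRST(L) = { 'a' }

For L:
  PREDICT(L → Y S) = { 'a' }
  PREDICT(L → a c) = { 'a' }
  PREDICT(L → a Y) = { 'a' }
For S:
  PREDICT(S → S a) = { 'a' }
  PREDICT(S → a Y) = { 'a' }
For Y:
  PREDICT(Y → L Y) = { 'a' }
  PREDICT(Y → a '*') = { 'a' }
  PREDICT(Y → a S) = { 'a' }

Conflict found: Predict set conflict for L: { 'a' }
The grammar is NOT LL(1).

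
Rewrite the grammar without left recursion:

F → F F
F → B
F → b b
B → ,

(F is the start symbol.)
F → B F'
F → b b F'
F' → F F'
F' → ε
B → ,

F is directly left-recursive. The standard transformation for
  A → A α₁ | ... | A α_m | β₁ | ... | β_n
is
  A  → β₁ A' | ... | β_n A'
  A' → α₁ A' | ... | α_m A' | ε

F → B becomes F → B F'
F → b b becomes F → b b F'
F → F F becomes F' → F F'
Add F' → ε

Productions for other non-terminals are unchanged:
  B → ,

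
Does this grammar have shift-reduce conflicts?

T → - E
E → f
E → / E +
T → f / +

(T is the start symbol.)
No shift-reduce conflicts

A shift-reduce conflict occurs when an LR(0) state has both:
  - a complete (reduce) item [A → α .] (dot at the end), and
  - a shift item [B → β . c γ] (dot before a terminal).

Augment with T' → T and build the canonical LR(0) collection (I0 = CLOSURE({[T' → . T]}), then GOTO on every symbol after a dot until no new states appear). It has 11 states:
  I0: { [T → . - E], [T → . f / +], [T' → . T] }  — shift
  I1: { [E → . / E +], [E → . f], [T → - . E] }  — shift
  I2: { [T' → T .] }  — accept
  I3: { [T → f . / +] }  — shift
  I4: { [T → f / . +] }  — shift
  I5: { [T → f / + .] }  — reduce
  I6: { [E → . / E +], [E → . f], [E → / . E +] }  — shift
  I7: { [T → - E .] }  — reduce
  I8: { [E → f .] }  — reduce
  I9: { [E → / E . +] }  — shift
  I10: { [E → / E + .] }  — reduce

No state contains both a complete item and a shift item.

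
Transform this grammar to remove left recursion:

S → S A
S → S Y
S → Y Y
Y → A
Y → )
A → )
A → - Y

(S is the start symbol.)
S → Y Y S'
S' → A S'
S' → Y S'
S' → ε
Y → A
Y → )
A → )
A → - Y

S is directly left-recursive. The standard transformation for
  A → A α₁ | ... | A α_m | β₁ | ... | β_n
is
  A  → β₁ A' | ... | β_n A'
  A' → α₁ A' | ... | α_m A' | ε

S → Y Y becomes S → Y Y S'
S → S A becomes S' → A S'
S → S Y becomes S' → Y S'
Add S' → ε

Productions for other non-terminals are unchanged:
  Y → A
  Y → )
  A → )
  A → - Y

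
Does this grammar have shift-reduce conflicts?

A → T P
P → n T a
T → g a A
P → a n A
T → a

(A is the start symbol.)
No shift-reduce conflicts

A shift-reduce conflict occurs when an LR(0) state has both:
  - a complete (reduce) item [A → α .] (dot at the end), and
  - a shift item [B → β . c γ] (dot before a terminal).

Augment with A' → A and build the canonical LR(0) collection (I0 = CLOSURE({[A' → . A]}), then GOTO on every symbol after a dot until no new states appear). It has 14 states:
  I0: { [A → . T P], [A' → . A], [T → . a], [T → . g a A] }  — shift
  I1: { [A' → A .] }  — accept
  I2: { [A → T . P], [P → . a n A], [P → . n T a] }  — shift
  I3: { [T → a .] }  — reduce
  I4: { [T → g . a A] }  — shift
  I5: { [A → . T P], [T → . a], [T → . g a A], [T → g a . A] }  — shift
  I6: { [T → g a A .] }  — reduce
  I7: { [A → T P .] }  — reduce
  I8: { [P → a . n A] }  — shift
  I9: { [P → n . T a], [T → . a], [T → . g a A] }  — shift
  I10: { [P → n T . a] }  — shift
  I11: { [P → n T a .] }  — reduce
  I12: { [A → . T P], [P → a n . A], [T → . a], [T → . g a A] }  — shift
  I13: { [P → a n A .] }  — reduce

No state contains both a complete item and a shift item.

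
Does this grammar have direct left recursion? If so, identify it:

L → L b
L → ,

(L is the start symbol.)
L → L b: LEFT RECURSIVE (starts with L)
L → ,: starts with ','

The grammar has direct left recursion on: L.

Answer: Yes, L is left-recursive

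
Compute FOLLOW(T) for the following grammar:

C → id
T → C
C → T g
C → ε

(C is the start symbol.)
In C → T g: T is followed by g, add FIRST(g) \ {ε} = { 'g' }

Taking the union: FOLLOW(T) = { 'g' }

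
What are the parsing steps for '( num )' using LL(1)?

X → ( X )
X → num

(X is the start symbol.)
Stack is shown with the top on the left.

Stack    Input      Action
--------------------------
X $      ( num ) $  output X → ( X )
( X ) $  ( num ) $  match '('
X ) $    num ) $    output X → num
num ) $  num ) $    match 'num'
) $      ) $        match ')'
$        $          accept

The string is accepted.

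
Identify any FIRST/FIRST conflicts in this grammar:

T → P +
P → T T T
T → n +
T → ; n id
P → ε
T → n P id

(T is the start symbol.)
Yes. T → P '+' / T → n '+' on { 'n' }; T → P '+' / T → ';' n id on { ';' }; T → P '+' / T → n P id on { 'n' }; T → n '+' / T → n P id on { 'n' }

FIRST sets of the non-terminals at (or reachable through a nullable prefix from) the front of some alternative:
  FIRST(P) = { '+', ';', 'n', ε }
  FIRST(T) = { '+', ';', 'n' }

Productions for T:
  T → P +: FIRST = { '+', ';', 'n' }
  T → n +: FIRST = { 'n' }
  T → ; n id: FIRST = { ';' }
  T → n P id: FIRST = { 'n' }
Productions for P:
  P → T T T: FIRST = { '+', ';', 'n' }
  P → ε: FIRST = { ε }

Conflict for T: T → P + and T → n +
  Overlap: { 'n' }
Conflict for T: T → P + and T → ; n id
  Overlap: { ';' }
Conflict for T: T → P + and T → n P id
  Overlap: { 'n' }
Conflict for T: T → n + and T → n P id
  Overlap: { 'n' }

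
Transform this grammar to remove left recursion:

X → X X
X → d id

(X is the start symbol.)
X → d id X'
X' → X X'
X' → ε

X is directly left-recursive. The standard transformation for
  A → A α₁ | ... | A α_m | β₁ | ... | β_n
is
  A  → β₁ A' | ... | β_n A'
  A' → α₁ A' | ... | α_m A' | ε

X → d id becomes X → d id X'
X → X X becomes X' → X X'
Add X' → ε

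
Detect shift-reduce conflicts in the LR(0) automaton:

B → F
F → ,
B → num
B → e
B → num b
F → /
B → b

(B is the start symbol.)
Augment with B' → B and build the canonical LR(0) collection (I0 = CLOSURE({[B' → . B]}), then GOTO on every symbol after a dot until no new states appear). It has 9 states:
  I0: { [B → . F], [B → . b], [B → . e], [B → . num b], [B → . num], [B' → . B], [F → . ,], [F → . /] }  — shift
  I1: { [F → , .] }  — reduce
  I2: { [F → / .] }  — reduce
  I3: { [B' → B .] }  — accept
  I4: { [B → F .] }  — reduce
  I5: { [B → b .] }  — reduce
  I6: { [B → e .] }  — reduce
  I7: { [B → num . b], [B → num .] }  — shift, reduce
  I8: { [B → num b .] }  — reduce

I7 contains reduce item [B → num .] and shift item [B → num . b] — shift-reduce conflict.

Answer: Yes — I7: [B → num .] vs [B → num . b]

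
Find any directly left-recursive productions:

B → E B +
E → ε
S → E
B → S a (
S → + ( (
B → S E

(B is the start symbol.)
B → E B +: starts with E
E → ε: starts with ε
S → E: starts with E
B → S a (: starts with S
S → + ( (: starts with '+'
B → S E: starts with S

No direct left recursion found.

Answer: No direct left recursion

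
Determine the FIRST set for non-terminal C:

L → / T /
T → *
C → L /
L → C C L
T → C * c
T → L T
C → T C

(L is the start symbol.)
{ '*', '/' }

FIRST sets of the other non-terminals involved (by the same procedure, iterated to a fixed point):
  FIRST(L) = { '*', '/' }
  FIRST(T) = { '*', '/' }

From C → L /:
  - L is a non-terminal: add FIRST(L) \ {ε} = { '*', '/' }
    L is not nullable, so stop
From C → T C:
  - T is a non-terminal: add FIRST(T) \ {ε} = { '*', '/' }
    T is not nullable, so stop

Collecting: FIRST(C) = { '*', '/' }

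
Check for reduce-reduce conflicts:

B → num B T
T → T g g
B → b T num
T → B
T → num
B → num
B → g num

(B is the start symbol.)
A reduce-reduce conflict occurs when an LR(0) state has two complete items [A → α .] and [B → β .] — both call for a reduction, and with no lookahead the parser cannot choose between them.

Augment with B' → B and build the canonical LR(0) collection (I0 = CLOSURE({[B' → . B]}), then GOTO on every symbol after a dot until no new states appear). It has 14 states:
  I0: { [B → . b T num], [B → . g num], [B → . num B T], [B → . num], [B' → . B] }  — shift
  I1: { [B' → B .] }  — accept
  I2: { [B → . b T num], [B → . g num], [B → . num B T], [B → . num], [B → b . T num], [T → . B], [T → . T g g], [T → . num] }  — shift
  I3: { [B → g . num] }  — shift
  I4: { [B → . b T num], [B → . g num], [B → . num B T], [B → . num], [B → num . B T], [B → num .] }  — shift, reduce
  I5: { [B → . b T num], [B → . g num], [B → . num B T], [B → . num], [B → num B . T], [T → . B], [T → . T g g], [T → . num] }  — shift
  I6: { [T → B .] }  — reduce
  I7: { [B → num B T .], [T → T . g g] }  — shift, reduce
  I8: { [B → . b T num], [B → . g num], [B → . num B T], [B → . num], [B → num . B T], [B → num .], [T → num .] }  — shift, 2 reduces
  I9: { [T → T g . g] }  — shift
  I10: { [T → T g g .] }  — reduce
  I11: { [B → g num .] }  — reduce
  I12: { [B → b T . num], [T → T . g g] }  — shift
  I13: { [B → b T num .] }  — reduce

I8 contains complete items [B → num .], [T → num .] — reduce-reduce conflict.

Answer: Yes — I8: [B → num .] vs [T → num .]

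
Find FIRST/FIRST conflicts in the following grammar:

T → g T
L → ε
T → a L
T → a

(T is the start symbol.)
Productions for T:
  T → g T: FIRST = { 'g' }
  T → a L: FIRST = { 'a' }
  T → a: FIRST = { 'a' }
L has only one production, so no FIRST/FIRST conflict is possible there.

Conflict for T: T → a L and T → a
  Overlap: { 'a' }

Answer: Yes. T → a L / T → a on { 'a' }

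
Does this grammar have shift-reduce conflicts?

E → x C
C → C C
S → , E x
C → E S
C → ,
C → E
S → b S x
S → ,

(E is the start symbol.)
A shift-reduce conflict occurs when an LR(0) state has both:
  - a complete (reduce) item [A → α .] (dot at the end), and
  - a shift item [B → β . c γ] (dot before a terminal).

Augment with E' → E and build the canonical LR(0) collection (I0 = CLOSURE({[E' → . E]}), then GOTO on every symbol after a dot until no new states appear). It has 14 states:
  I0: { [E → . x C], [E' → . E] }  — shift
  I1: { [E' → E .] }  — accept
  I2: { [C → . ,], [C → . C C], [C → . E S], [C → . E], [E → . x C], [E → x . C] }  — shift
  I3: { [C → , .] }  — reduce
  I4: { [C → . ,], [C → . C C], [C → . E S], [C → . E], [C → C . C], [E → . x C], [E → x C .] }  — shift, reduce
  I5: { [C → E . S], [C → E .], [S → . , E x], [S → . ,], [S → . b S x] }  — shift, reduce
  I6: { [E → . x C], [S → , . E x], [S → , .] }  — shift, reduce
  I7: { [C → E S .] }  — reduce
  I8: { [S → . , E x], [S → . ,], [S → . b S x], [S → b . S x] }  — shift
  I9: { [S → b S . x] }  — shift
  I10: { [S → b S x .] }  — reduce
  I11: { [S → , E . x] }  — shift
  I12: { [S → , E x .] }  — reduce
  I13: { [C → . ,], [C → . C C], [C → . E S], [C → . E], [C → C . C], [C → C C .], [E → . x C] }  — shift, reduce

I4 contains reduce item [E → x C .] and shift items [C → . ,], [E → . x C] — shift-reduce conflict.
I5 contains reduce item [C → E .] and shift items [S → . ,], [S → . , E x], [S → . b S x] — shift-reduce conflict.
I6 contains reduce item [S → , .] and shift item [E → . x C] — shift-reduce conflict.
I13 contains reduce item [C → C C .] and shift items [C → . ,], [E → . x C] — shift-reduce conflict.

Answer: Yes — I4: [E → x C .] vs [C → . ,]; I5: [C → E .] vs [S → . ,]; I6: [S → , .] vs [E → . x C]; I13: [C → C C .] vs [C → . ,]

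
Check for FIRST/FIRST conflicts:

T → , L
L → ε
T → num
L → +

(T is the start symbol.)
A FIRST/FIRST conflict occurs when two productions N → α and N → β for the same non-terminal have FIRST(α) ∩ FIRST(β) ≠ ∅ (with ε ∈ FIRST of a nullable right-hand side, so two nullable alternatives also conflict).

Productions for T:
  T → , L: FIRST = { ',' }
  T → num: FIRST = { 'num' }
Productions for L:
  L → ε: FIRST = { ε }
  L → +: FIRST = { '+' }

All alternatives of each non-terminal have pairwise disjoint FIRST sets.

Answer: No FIRST/FIRST conflicts.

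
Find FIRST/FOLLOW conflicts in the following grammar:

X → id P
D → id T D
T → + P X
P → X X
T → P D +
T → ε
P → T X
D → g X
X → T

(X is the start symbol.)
A FIRST/FOLLOW conflict occurs when a non-terminal N has a nullable alternative N → β (β ⇒* ε) and another alternative N → α with FIRST(α) ∩ FOLLOW(N) ≠ ∅: on such a lookahead the parser cannot decide between expanding α and letting N vanish via β.

Nullable non-terminals: P, T, X.
FIRST sets used below: FIRST(X) = { '+', 'g', 'id', ε }, FIRST(T) = { '+', 'g', 'id', ε }, FIRST(P) = { '+', 'g', 'id', ε }, FIRST(D) = { 'g', 'id' }

P: nullable alternative(s) P → X X, P → T X; FOLLOW(P) = { $, '+', 'g', 'id' }
  P → X X: FIRST \ {ε} = { '+', 'g', 'id' } — overlaps FOLLOW(P) on { '+', 'g', 'id' }: CONFLICT
  P → T X: FIRST \ {ε} = { '+', 'g', 'id' } — overlaps FOLLOW(P) on { '+', 'g', 'id' }: CONFLICT

T: nullable alternative(s) T → ε; FOLLOW(T) = { $, '+', 'g', 'id' }
  T → + P X: FIRST \ {ε} = { '+' } — overlaps FOLLOW(T) on { '+' }: CONFLICT
  T → P D +: FIRST \ {ε} = { '+', 'g', 'id' } — overlaps FOLLOW(T) on { '+', 'g', 'id' }: CONFLICT
  T → ε: FIRST \ {ε} = { } — this is the only nullable alternative, skip

X: nullable alternative(s) X → T; FOLLOW(X) = { $, '+', 'g', 'id' }
  X → id P: FIRST \ {ε} = { 'id' } — overlaps FOLLOW(X) on { 'id' }: CONFLICT
  X → T: FIRST \ {ε} = { '+', 'g', 'id' } — this is the only nullable alternative, skip

D has no nullable alternative, so no FIRST/FOLLOW check is needed there.

So the grammar has 5 FIRST/FOLLOW conflicts (marked CONFLICT above).

Answer: Yes. X → id P with FOLLOW(X) on { 'id' }; T → '+' P X with FOLLOW(T) on { '+' }; T → P D '+' with FOLLOW(T) on { '+', 'g', 'id' }; P → X X with FOLLOW(P) on { '+', 'g', 'id' }; P → T X with FOLLOW(P) on { '+', 'g', 'id' }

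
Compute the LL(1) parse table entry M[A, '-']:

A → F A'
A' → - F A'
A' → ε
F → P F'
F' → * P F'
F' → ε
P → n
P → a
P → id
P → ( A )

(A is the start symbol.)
To find M[A, '-'], we find productions for A where '-' is in the predict set (PREDICT(N → α) = (FIRST(α) \ {ε}) ∪ (FOLLOW(N) if α ⇒* ε)).

Relevant sets:
  FIRST(F) = { '(', 'a', 'id', 'n' }

A → F A': PREDICT = { '(', 'a', 'id', 'n' }

M[A, '-'] is empty (no production applies)

Answer: Empty (error entry)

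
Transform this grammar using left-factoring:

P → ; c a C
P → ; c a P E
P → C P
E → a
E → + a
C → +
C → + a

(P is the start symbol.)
P → ; c a P'
P' → C
P' → P E
P → C P
E → a
E → + a
C → + C'
C' → ε
C' → a

Left-factoring transforms A → αβ₁ | αβ₂ into A → αA' and A' → β₁ | β₂
(α is the longest common prefix among the alternatives). Repeat until
no nonterminal has two alternatives with a common prefix.

Round 1: P has alternatives sharing prefix '; c a'. Introduce P': P → ; c a P'
  Add: P' → C
  Add: P' → P E

Round 2: C has alternatives sharing prefix '+'. Introduce C': C → + C'
  Add: C' → ε
  Add: C' → a

No remaining common prefixes — done.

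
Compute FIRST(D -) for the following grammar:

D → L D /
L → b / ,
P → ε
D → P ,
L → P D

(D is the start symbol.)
{ ',', 'b' }

FIRST sets of the non-terminals involved (from the grammar, by fixed-point iteration):
  FIRST(D) = { ',', 'b' }

To compute FIRST(D -), process the symbols left to right:
Symbol D is a non-terminal. Add FIRST(D) \ {ε} = { ',', 'b' }
D is not nullable (ε ∉ FIRST(D)), so stop here.
FIRST(D -) = { ',', 'b' }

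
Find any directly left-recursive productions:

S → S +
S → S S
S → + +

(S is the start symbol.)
Direct left recursion occurs when N → N α for some non-terminal N (the right-hand side begins with the left-hand side itself).

S → S +: LEFT RECURSIVE (starts with S)
S → S S: LEFT RECURSIVE (starts with S)
S → + +: starts with '+'

The grammar has direct left recursion on: S.

Answer: Yes, S is left-recursive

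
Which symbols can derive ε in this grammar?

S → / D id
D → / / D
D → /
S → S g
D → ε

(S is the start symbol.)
ε-productions: D → ε
So D is immediately nullable.
No further non-terminal can be added: every production for the remaining non-terminals contains a terminal or a non-nullable non-terminal.
Nullable = { 'D' }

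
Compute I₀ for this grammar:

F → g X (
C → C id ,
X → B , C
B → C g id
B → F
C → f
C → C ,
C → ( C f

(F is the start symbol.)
{ [F → . g X (], [F' → . F] }

First, augment the grammar with F' → F
I₀ = CLOSURE({ [F' → . F] }):
  [F' → . F] has the dot before F: add [F → . g X (]
No further items can be added.

I₀ = { [F → . g X (], [F' → . F] }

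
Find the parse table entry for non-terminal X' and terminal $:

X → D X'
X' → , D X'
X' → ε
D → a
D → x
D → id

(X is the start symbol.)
X' → ε

To find M[X', $], we find productions for X' where $ is in the predict set (PREDICT(N → α) = (FIRST(α) \ {ε}) ∪ (FOLLOW(N) if α ⇒* ε)).

Relevant sets:
  FOLLOW(X') = { $ }

X' → , D X': PREDICT = { ',' }
X' → ε: PREDICT = { $ }
  $ is in predict set, so this production goes in M[X', $]

M[X', $] = X' → ε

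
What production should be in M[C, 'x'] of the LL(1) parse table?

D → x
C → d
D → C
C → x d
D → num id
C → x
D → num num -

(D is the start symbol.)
To find M[C, 'x'], we find productions for C where 'x' is in the predict set (PREDICT(N → α) = (FIRST(α) \ {ε}) ∪ (FOLLOW(N) if α ⇒* ε)).

C → d: PREDICT = { 'd' }
C → x d: PREDICT = { 'x' }
  'x' is in predict set, so this production goes in M[C, 'x']
C → x: PREDICT = { 'x' }
  'x' is in predict set, so this production goes in M[C, 'x']

M[C, 'x'] = C → x d, C → x  (a multiply-defined cell — the grammar is not LL(1))

Answer: C → x d, C → x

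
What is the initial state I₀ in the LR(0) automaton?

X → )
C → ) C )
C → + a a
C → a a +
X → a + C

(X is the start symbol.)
{ [X → . )], [X → . a + C], [X' → . X] }

First, augment the grammar with X' → X
I₀ = CLOSURE({ [X' → . X] }):
  [X' → . X] has the dot before X: add [X → . )], [X → . a + C]
No further items can be added.

I₀ = { [X → . )], [X → . a + C], [X' → . X] }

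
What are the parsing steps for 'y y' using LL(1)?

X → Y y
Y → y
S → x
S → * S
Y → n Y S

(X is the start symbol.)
LL(1) parsing maintains a stack (initially the start symbol over $) and the input. At each step: if the stack top is a terminal, match it against the current input token; if it is a non-terminal N, replace it with the RHS of M[N, lookahead] (the unique production whose predict set contains the lookahead).

Stack is shown with the top on the left.

Stack  Input  Action
--------------------
X $    y y $  output X → Y y
Y y $  y y $  output Y → y
y y $  y y $  match 'y'
y $    y $    match 'y'
$      $      accept

The string is accepted.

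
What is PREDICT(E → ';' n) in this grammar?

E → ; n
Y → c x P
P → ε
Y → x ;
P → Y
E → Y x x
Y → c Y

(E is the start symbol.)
{ ';' }

PREDICT(E → ';' n) = (FIRST(RHS) \ {ε}) ∪ (FOLLOW(E) if ε ∈ FIRST(RHS), i.e. RHS ⇒* ε)
FIRST(';' n) = { ';' }
ε ∉ FIRST(';' n), so FOLLOW(E) is not added.
PREDICT(E → ';' n) = { ';' }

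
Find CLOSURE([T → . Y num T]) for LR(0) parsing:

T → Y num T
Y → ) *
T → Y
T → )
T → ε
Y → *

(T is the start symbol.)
To compute CLOSURE, for each item [A → α.Bβ] where B is a non-terminal, add [B → .γ] for all productions B → γ; repeat for the newly added items until nothing changes.

Start with: [T → . Y num T]
  [T → . Y num T] has the dot before Y: add [Y → . ) *], [Y → . *]
No further items can be added.

CLOSURE = { [T → . Y num T], [Y → . ) *], [Y → . *] }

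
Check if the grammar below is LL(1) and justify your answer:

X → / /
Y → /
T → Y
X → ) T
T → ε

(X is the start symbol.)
Yes, the grammar is LL(1).

Relevant sets:
  FIRST(Y) = { '/' }
  FOLLOW(T) = { $ }

For X:
  PREDICT(X → '/' '/') = { '/' }
  PREDICT(X → ')' T) = { ')' }
For T:
  PREDICT(T → Y) = { '/' }
  PREDICT(T → ε) = { $ }
Y has a single production, so nothing to check there.

All predict sets are disjoint. The grammar IS LL(1).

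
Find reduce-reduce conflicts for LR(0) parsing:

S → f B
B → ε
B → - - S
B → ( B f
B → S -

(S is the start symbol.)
No reduce-reduce conflicts

Augment with S' → S and build the canonical LR(0) collection (I0 = CLOSURE({[S' → . S]}), then GOTO on every symbol after a dot until no new states appear). It has 12 states:
  I0: { [S → . f B], [S' → . S] }  — shift
  I1: { [S' → S .] }  — accept
  I2: { [B → . ( B f], [B → . - - S], [B → . S -], [B → .], [S → . f B], [S → f . B] }  — shift, reduce
  I3: { [B → ( . B f], [B → . ( B f], [B → . - - S], [B → . S -], [B → .], [S → . f B] }  — shift, reduce
  I4: { [B → - . - S] }  — shift
  I5: { [S → f B .] }  — reduce
  I6: { [B → S . -] }  — shift
  I7: { [B → S - .] }  — reduce
  I8: { [B → - - . S], [S → . f B] }  — shift
  I9: { [B → - - S .] }  — reduce
  I10: { [B → ( B . f] }  — shift
  I11: { [B → ( B f .] }  — reduce

No state contains more than one complete item.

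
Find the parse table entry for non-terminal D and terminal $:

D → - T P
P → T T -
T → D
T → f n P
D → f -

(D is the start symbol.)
Empty (error entry)

To find M[D, $], we find productions for D where $ is in the predict set (PREDICT(N → α) = (FIRST(α) \ {ε}) ∪ (FOLLOW(N) if α ⇒* ε)).

D → - T P: PREDICT = { '-' }
D → f -: PREDICT = { 'f' }

M[D, $] is empty (no production applies)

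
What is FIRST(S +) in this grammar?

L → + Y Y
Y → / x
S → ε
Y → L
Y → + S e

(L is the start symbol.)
FIRST sets of the non-terminals involved (from the grammar, by fixed-point iteration):
  FIRST(S) = { ε }

To compute FIRST(S +), process the symbols left to right:
Symbol S is a non-terminal. Add FIRST(S) \ {ε} = { }
S is nullable (ε ∈ FIRST(S)), continue to the next symbol.
Symbol + is a terminal. Add '+' and stop.
FIRST(S +) = { '+' }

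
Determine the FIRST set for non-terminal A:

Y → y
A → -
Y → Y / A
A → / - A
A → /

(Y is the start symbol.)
{ '-', '/' }

To compute FIRST(A), examine every production with A on the left-hand side, reading each right-hand side left to right until a non-nullable symbol is reached.

From A → -:
  - '-' is a terminal: add '-' and stop
From A → / - A:
  - '/' is a terminal: add '/' and stop
From A → /:
  - '/' is a terminal: add '/' and stop

Collecting: FIRST(A) = { '-', '/' }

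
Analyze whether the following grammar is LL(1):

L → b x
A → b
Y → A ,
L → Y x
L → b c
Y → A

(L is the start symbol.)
A grammar is LL(1) if for each non-terminal N with multiple productions, the predict sets of those productions are pairwise disjoint, where PREDICT(N → α) = (FIRST(α) \ {ε}) ∪ (FOLLOW(N) if α ⇒* ε).

Relevant sets:
  FIRST(Y) = { 'b' }
  FIRST(A) = { 'b' }

For L:
  PREDICT(L → b x) = { 'b' }
  PREDICT(L → Y x) = { 'b' }
  PREDICT(L → b c) = { 'b' }
For Y:
  PREDICT(Y → A ',') = { 'b' }
  PREDICT(Y → A) = { 'b' }
A has a single production, so nothing to check there.

Conflict found: Predict set conflict for L: { 'b' }
The grammar is NOT LL(1).

Answer: No. Predict set conflict for L: { 'b' }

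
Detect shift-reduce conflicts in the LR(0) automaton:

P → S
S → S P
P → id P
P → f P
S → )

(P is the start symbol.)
Yes — I3: [P → S .] vs [P → . f P]

Augment with P' → P and build the canonical LR(0) collection (I0 = CLOSURE({[P' → . P]}), then GOTO on every symbol after a dot until no new states appear). It has 9 states:
  I0: { [P → . S], [P → . f P], [P → . id P], [P' → . P], [S → . )], [S → . S P] }  — shift
  I1: { [S → ) .] }  — reduce
  I2: { [P' → P .] }  — accept
  I3: { [P → . S], [P → . f P], [P → . id P], [P → S .], [S → . )], [S → . S P], [S → S . P] }  — shift, reduce
  I4: { [P → . S], [P → . f P], [P → . id P], [P → f . P], [S → . )], [S → . S P] }  — shift
  I5: { [P → . S], [P → . f P], [P → . id P], [P → id . P], [S → . )], [S → . S P] }  — shift
  I6: { [P → id P .] }  — reduce
  I7: { [P → f P .] }  — reduce
  I8: { [S → S P .] }  — reduce

I3 contains reduce item [P → S .] and shift items [P → . f P], [P → . id P], [S → . )] — shift-reduce conflict.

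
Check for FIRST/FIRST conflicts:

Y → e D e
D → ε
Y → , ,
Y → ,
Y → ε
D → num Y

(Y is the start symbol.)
Yes. Y → ',' ',' / Y → ',' on { ',' }

A FIRST/FIRST conflict occurs when two productions N → α and N → β for the same non-terminal have FIRST(α) ∩ FIRST(β) ≠ ∅ (with ε ∈ FIRST of a nullable right-hand side, so two nullable alternatives also conflict).

Productions for Y:
  Y → e D e: FIRST = { 'e' }
  Y → , ,: FIRST = { ',' }
  Y → ,: FIRST = { ',' }
  Y → ε: FIRST = { ε }
Productions for D:
  D → ε: FIRST = { ε }
  D → num Y: FIRST = { 'num' }

Conflict for Y: Y → , , and Y → ,
  Overlap: { ',' }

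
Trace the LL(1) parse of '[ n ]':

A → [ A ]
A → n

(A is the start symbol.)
Stack is shown with the top on the left.

Stack    Input    Action
------------------------
A $      [ n ] $  output A → [ A ]
[ A ] $  [ n ] $  match '['
A ] $    n ] $    output A → n
n ] $    n ] $    match 'n'
] $      ] $      match ']'
$        $        accept

The string is accepted.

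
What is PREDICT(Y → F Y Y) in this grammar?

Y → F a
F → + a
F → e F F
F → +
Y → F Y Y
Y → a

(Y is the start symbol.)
{ '+', 'e' }

PREDICT(Y → F Y Y) = (FIRST(RHS) \ {ε}) ∪ (FOLLOW(Y) if ε ∈ FIRST(RHS), i.e. RHS ⇒* ε)
FIRST(F) = { '+', 'e' }
FIRST(F Y Y) = { '+', 'e' }
ε ∉ FIRST(F Y Y), so FOLLOW(Y) is not added.
PREDICT(Y → F Y Y) = { '+', 'e' }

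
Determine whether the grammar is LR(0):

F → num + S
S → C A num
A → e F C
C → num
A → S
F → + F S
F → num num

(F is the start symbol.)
Yes, the grammar is LR(0)

Augment with F' → F and build the canonical LR(0) collection (I0 = CLOSURE({[F' → . F]}), then GOTO on every symbol after a dot until no new states appear). It has 17 states:
  I0: { [F → . + F S], [F → . num + S], [F → . num num], [F' → . F] }  — shift
  I1: { [F → + . F S], [F → . + F S], [F → . num + S], [F → . num num] }  — shift
  I2: { [F' → F .] }  — accept
  I3: { [F → num . + S], [F → num . num] }  — shift
  I4: { [C → . num], [F → num + . S], [S → . C A num] }  — shift
  I5: { [F → num num .] }  — reduce
  I6: { [A → . S], [A → . e F C], [C → . num], [S → . C A num], [S → C . A num] }  — shift
  I7: { [F → num + S .] }  — reduce
  I8: { [C → num .] }  — reduce
  I9: { [S → C A . num] }  — shift
  I10: { [A → S .] }  — reduce
  I11: { [A → e . F C], [F → . + F S], [F → . num + S], [F → . num num] }  — shift
  I12: { [A → e F . C], [C → . num] }  — shift
  I13: { [A → e F C .] }  — reduce
  I14: { [S → C A num .] }  — reduce
  I15: { [C → . num], [F → + F . S], [S → . C A num] }  — shift
  I16: { [F → + F S .] }  — reduce

Every state is either a pure shift/goto state or contains exactly one complete item and nothing to shift — no conflicts. The grammar is LR(0).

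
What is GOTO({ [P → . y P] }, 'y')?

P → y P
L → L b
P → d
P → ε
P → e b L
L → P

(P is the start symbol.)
GOTO(I, 'y') = CLOSURE({ [A → αX.β] : [A → α.Xβ] ∈ I, X = 'y' })

Items with dot before 'y', with the dot advanced:
  [P → . y P] → [P → y . P]
Closure of the advanced items:
  [P → y . P] has the dot before P: add [P → . y P], [P → . d], [P → .], [P → . e b L]

GOTO = { [P → . d], [P → . e b L], [P → . y P], [P → .], [P → y . P] }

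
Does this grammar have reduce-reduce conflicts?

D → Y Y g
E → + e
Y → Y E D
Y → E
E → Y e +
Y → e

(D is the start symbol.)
No reduce-reduce conflicts

A reduce-reduce conflict occurs when an LR(0) state has two complete items [A → α .] and [B → β .] — both call for a reduction, and with no lookahead the parser cannot choose between them.

Augment with D' → D and build the canonical LR(0) collection (I0 = CLOSURE({[D' → . D]}), then GOTO on every symbol after a dot until no new states appear). It has 14 states:
  I0: { [D → . Y Y g], [D' → . D], [E → . + e], [E → . Y e +], [Y → . E], [Y → . Y E D], [Y → . e] }  — shift
  I1: { [E → + . e] }  — shift
  I2: { [D' → D .] }  — accept
  I3: { [Y → E .] }  — reduce
  I4: { [D → Y . Y g], [E → . + e], [E → . Y e +], [E → Y . e +], [Y → . E], [Y → . Y E D], [Y → . e], [Y → Y . E D] }  — shift
  I5: { [Y → e .] }  — reduce
  I6: { [D → . Y Y g], [E → . + e], [E → . Y e +], [Y → . E], [Y → . Y E D], [Y → . e], [Y → E .], [Y → Y E . D] }  — shift, reduce
  I7: { [D → Y Y . g], [E → . + e], [E → . Y e +], [E → Y . e +], [Y → . E], [Y → . Y E D], [Y → . e], [Y → Y . E D] }  — shift
  I8: { [E → Y e . +], [Y → e .] }  — shift, reduce
  I9: { [E → Y e + .] }  — reduce
  I10: { [E → . + e], [E → . Y e +], [E → Y . e +], [Y → . E], [Y → . Y E D], [Y → . e], [Y → Y . E D] }  — shift
  I11: { [D → Y Y g .] }  — reduce
  I12: { [Y → Y E D .] }  — reduce
  I13: { [E → + e .] }  — reduce

No state contains more than one complete item.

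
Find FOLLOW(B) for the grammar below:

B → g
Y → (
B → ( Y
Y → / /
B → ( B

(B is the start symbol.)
{ $ }

B is the start symbol, so $ ∈ FOLLOW(B).
In B → ( B: B is at the end; this adds FOLLOW(B) to itself — nothing new

Taking the union: FOLLOW(B) = { $ }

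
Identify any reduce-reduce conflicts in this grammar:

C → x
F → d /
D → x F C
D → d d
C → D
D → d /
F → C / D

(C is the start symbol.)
Yes — I8: [D → d / .] vs [F → d / .]

A reduce-reduce conflict occurs when an LR(0) state has two complete items [A → α .] and [B → β .] — both call for a reduction, and with no lookahead the parser cannot choose between them.

Augment with C' → C and build the canonical LR(0) collection (I0 = CLOSURE({[C' → . C]}), then GOTO on every symbol after a dot until no new states appear). It has 15 states:
  I0: { [C → . D], [C → . x], [C' → . C], [D → . d /], [D → . d d], [D → . x F C] }  — shift
  I1: { [C' → C .] }  — accept
  I2: { [C → D .] }  — reduce
  I3: { [D → d . /], [D → d . d] }  — shift
  I4: { [C → . D], [C → . x], [C → x .], [D → . d /], [D → . d d], [D → . x F C], [D → x . F C], [F → . C / D], [F → . d /] }  — shift, reduce
  I5: { [F → C . / D] }  — shift
  I6: { [C → . D], [C → . x], [D → . d /], [D → . d d], [D → . x F C], [D → x F . C] }  — shift
  I7: { [D → d . /], [D → d . d], [F → d . /] }  — shift
  I8: { [D → d / .], [F → d / .] }  — 2 reduces
  I9: { [D → d d .] }  — reduce
  I10: { [D → x F C .] }  — reduce
  I11: { [D → . d /], [D → . d d], [D → . x F C], [F → C / . D] }  — shift
  I12: { [F → C / D .] }  — reduce
  I13: { [C → . D], [C → . x], [D → . d /], [D → . d d], [D → . x F C], [D → x . F C], [F → . C / D], [F → . d /] }  — shift
  I14: { [D → d / .] }  — reduce

I8 contains complete items [D → d / .], [F → d / .] — reduce-reduce conflict.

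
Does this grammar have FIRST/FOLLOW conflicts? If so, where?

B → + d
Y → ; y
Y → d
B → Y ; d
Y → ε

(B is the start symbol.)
Yes. Y → ';' y with FOLLOW(Y) on { ';' }

A FIRST/FOLLOW conflict occurs when a non-terminal N has a nullable alternative N → β (β ⇒* ε) and another alternative N → α with FIRST(α) ∩ FOLLOW(N) ≠ ∅: on such a lookahead the parser cannot decide between expanding α and letting N vanish via β.

Nullable non-terminals: Y.

Y: nullable alternative(s) Y → ε; FOLLOW(Y) = { ';' }
  Y → ; y: FIRST \ {ε} = { ';' } — overlaps FOLLOW(Y) on { ';' }: CONFLICT
  Y → d: FIRST \ {ε} = { 'd' } — disjoint from FOLLOW(Y)
  Y → ε: FIRST \ {ε} = { } — this is the only nullable alternative, skip

B has no nullable alternative, so no FIRST/FOLLOW check is needed there.

So the grammar has 1 FIRST/FOLLOW conflict (marked CONFLICT above).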